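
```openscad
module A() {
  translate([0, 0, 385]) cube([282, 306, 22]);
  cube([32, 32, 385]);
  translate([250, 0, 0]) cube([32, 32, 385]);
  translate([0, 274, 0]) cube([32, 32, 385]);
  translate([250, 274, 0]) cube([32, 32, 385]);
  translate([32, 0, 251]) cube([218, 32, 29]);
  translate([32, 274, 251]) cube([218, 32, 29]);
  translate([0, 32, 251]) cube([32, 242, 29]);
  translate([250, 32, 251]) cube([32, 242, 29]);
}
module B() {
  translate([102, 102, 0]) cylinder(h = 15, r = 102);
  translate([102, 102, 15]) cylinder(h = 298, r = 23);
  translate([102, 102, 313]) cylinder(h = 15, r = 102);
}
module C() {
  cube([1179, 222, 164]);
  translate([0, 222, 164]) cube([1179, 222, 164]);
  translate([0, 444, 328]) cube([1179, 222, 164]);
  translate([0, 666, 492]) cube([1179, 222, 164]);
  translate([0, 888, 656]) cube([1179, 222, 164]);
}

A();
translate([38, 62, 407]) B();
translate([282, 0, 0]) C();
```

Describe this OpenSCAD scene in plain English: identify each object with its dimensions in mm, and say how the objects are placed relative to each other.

A is a simple wooden stool: a rectangular seat 282 mm (x) by 306 mm (y), 22 mm thick, top face at z = 407 mm, on four square legs, each 32×32 mm in cross-section. The legs rest on z = 0, each flush with a corner of the seat. Four stretchers, 32 mm wide and 29 mm tall, connect adjacent legs with their undersides at z = 251 mm, each running between the inner faces of the legs it joins and aligned with the legs' outer faces on the other axis.

B is a spool: two coaxial disc flanges of radius 102 mm and thickness 15 mm, joined by a core cylinder of radius 23 mm and height 298 mm. The lower flange rests on z = 0 and the three cylinders share a vertical axis.

C is a straight staircase of 5 solid steps. Each step is 1179 mm wide (x), 222 mm deep (y, the going) and 164 mm tall (the rise). The first step rests on the floor; each subsequent step sits one going further in +y and one rise higher in +z, directly behind and above the previous step with no overlap.

The spool is on top of the stool. The staircase is against the stool's +x side, with their −y faces flush.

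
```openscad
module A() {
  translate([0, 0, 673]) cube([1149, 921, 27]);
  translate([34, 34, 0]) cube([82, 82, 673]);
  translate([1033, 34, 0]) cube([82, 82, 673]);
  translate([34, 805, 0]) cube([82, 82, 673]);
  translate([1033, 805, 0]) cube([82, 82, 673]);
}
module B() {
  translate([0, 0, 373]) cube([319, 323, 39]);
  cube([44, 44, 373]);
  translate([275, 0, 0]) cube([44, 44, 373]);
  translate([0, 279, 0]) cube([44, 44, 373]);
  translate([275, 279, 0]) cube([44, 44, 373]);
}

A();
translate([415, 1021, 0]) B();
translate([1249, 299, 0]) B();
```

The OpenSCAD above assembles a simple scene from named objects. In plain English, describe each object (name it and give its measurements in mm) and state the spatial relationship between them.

A is a rectangular dining table. The top is 1149×921×27 mm with its upper surface at z = 700 mm. It stands on four 82×82 mm square legs, each inset 34 mm from the nearest pair of top edges, running from the floor to the underside of the top.

B is a simple wooden stool: a rectangular seat 319 mm (x) by 323 mm (y), 39 mm thick, top face at z = 412 mm, on four square legs, each 44×44 mm in cross-section. The legs rest on z = 0, each flush with a corner of the seat.

Two stools sit around the table at the +y, +x sides.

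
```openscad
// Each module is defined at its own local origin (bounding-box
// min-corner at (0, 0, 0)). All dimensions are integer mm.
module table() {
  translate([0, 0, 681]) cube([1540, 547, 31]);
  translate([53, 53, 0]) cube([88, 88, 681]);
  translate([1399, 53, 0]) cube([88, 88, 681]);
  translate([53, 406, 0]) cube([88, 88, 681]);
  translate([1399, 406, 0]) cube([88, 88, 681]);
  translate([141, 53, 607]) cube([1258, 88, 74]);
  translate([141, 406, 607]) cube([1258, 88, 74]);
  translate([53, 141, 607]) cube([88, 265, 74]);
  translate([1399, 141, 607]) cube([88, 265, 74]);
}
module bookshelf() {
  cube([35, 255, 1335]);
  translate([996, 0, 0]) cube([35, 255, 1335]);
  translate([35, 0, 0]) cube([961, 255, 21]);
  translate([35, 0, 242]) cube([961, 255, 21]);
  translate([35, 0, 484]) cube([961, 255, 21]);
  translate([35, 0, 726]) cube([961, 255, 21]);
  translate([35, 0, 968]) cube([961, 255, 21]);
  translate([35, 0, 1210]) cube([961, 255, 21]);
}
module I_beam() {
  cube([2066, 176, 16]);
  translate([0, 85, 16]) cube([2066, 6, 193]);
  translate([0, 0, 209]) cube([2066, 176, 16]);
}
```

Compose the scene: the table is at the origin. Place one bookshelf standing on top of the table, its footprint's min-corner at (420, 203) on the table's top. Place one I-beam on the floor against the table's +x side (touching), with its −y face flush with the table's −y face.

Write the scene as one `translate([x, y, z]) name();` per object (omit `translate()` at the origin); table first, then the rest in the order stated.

table();
translate([420, 203, 712]) bookshelf();
translate([1540, 0, 0]) I_beam();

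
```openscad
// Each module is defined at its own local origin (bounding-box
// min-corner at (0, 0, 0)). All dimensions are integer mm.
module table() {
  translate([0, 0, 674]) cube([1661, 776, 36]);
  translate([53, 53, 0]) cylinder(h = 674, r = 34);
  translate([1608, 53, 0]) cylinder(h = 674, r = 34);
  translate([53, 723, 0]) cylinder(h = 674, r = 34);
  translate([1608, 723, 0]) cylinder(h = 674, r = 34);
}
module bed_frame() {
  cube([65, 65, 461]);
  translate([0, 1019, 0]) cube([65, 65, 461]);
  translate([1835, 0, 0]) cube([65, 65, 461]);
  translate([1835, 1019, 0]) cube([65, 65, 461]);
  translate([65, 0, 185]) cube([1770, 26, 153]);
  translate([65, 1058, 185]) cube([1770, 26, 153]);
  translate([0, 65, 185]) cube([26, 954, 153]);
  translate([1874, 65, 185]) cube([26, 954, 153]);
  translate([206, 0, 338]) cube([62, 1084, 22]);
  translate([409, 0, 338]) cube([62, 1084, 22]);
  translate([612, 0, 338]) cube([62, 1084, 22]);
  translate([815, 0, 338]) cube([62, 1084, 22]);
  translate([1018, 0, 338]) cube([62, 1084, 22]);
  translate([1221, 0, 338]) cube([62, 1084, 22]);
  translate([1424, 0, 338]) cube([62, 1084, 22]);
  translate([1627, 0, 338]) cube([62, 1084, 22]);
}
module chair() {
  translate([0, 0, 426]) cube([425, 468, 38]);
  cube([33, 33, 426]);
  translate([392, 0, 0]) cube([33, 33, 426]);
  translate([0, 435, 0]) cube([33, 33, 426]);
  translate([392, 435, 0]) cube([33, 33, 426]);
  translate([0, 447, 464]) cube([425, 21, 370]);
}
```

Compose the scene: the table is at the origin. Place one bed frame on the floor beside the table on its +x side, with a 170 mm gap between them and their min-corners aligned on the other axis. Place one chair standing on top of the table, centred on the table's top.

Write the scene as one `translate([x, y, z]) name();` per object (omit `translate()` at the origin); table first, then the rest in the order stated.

table();
translate([1831, 0, 0]) bed_frame();
translate([618, 154, 710]) chair();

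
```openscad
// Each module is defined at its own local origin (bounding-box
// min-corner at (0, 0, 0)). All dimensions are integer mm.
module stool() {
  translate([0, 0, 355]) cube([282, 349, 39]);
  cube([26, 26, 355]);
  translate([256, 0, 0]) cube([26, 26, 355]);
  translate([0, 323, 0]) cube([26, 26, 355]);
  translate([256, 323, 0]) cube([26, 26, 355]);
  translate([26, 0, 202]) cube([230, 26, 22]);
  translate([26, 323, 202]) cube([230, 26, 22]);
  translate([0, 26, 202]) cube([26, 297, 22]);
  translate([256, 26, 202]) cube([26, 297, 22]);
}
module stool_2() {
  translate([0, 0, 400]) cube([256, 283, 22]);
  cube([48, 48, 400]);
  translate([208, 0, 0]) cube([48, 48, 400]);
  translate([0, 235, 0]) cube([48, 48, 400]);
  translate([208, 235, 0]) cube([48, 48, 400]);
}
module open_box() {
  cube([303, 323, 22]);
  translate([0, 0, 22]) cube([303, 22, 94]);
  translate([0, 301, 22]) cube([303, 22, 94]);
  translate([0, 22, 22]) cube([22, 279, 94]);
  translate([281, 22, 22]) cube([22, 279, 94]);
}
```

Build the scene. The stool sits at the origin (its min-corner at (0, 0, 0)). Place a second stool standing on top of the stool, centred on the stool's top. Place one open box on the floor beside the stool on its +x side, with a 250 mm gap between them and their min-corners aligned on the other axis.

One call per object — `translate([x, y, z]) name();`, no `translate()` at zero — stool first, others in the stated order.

stool();
translate([13, 33, 394]) stool_2();
translate([532, 0, 0]) open_box();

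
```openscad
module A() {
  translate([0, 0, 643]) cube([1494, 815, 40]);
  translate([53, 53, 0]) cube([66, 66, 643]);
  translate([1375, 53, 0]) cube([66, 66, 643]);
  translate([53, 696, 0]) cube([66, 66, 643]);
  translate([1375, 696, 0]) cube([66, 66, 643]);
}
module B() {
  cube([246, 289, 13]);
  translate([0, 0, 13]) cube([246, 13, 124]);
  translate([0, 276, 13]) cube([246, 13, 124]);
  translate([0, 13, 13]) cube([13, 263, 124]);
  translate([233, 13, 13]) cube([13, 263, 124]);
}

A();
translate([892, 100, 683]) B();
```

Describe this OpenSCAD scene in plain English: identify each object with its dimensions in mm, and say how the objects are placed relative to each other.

A is a table: top 1494 mm (x) × 815 mm (y), 40 mm thick, upper face at z = 683 mm, on four 66×66 mm square legs, each inset 53 mm from the nearest pair of top edges, running from z = 0 to the bottom of the top.

B is an open-topped rectangular box: outside dimensions 246×289×137 mm, with a uniform wall and base thickness of 13 mm. The base is a full 246×289 slab on the floor; four walls sit on top of the base. The front and back walls (the −y and +y sides) span the full width; the two side walls fit between them.

The open box is on top of the table.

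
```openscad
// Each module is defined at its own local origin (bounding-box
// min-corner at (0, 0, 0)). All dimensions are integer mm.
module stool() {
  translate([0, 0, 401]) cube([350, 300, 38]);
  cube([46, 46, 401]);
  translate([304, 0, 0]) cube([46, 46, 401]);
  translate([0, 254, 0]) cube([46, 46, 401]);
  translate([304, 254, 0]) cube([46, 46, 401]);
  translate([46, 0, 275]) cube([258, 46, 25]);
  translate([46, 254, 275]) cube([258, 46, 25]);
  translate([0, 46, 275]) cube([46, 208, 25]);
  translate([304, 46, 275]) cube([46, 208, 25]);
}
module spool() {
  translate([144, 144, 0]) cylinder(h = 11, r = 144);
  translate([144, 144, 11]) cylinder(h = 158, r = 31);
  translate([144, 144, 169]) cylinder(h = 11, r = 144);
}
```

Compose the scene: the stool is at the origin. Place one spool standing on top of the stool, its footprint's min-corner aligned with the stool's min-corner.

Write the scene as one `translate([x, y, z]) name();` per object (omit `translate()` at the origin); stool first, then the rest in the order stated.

stool();
translate([0, 0, 439]) spool();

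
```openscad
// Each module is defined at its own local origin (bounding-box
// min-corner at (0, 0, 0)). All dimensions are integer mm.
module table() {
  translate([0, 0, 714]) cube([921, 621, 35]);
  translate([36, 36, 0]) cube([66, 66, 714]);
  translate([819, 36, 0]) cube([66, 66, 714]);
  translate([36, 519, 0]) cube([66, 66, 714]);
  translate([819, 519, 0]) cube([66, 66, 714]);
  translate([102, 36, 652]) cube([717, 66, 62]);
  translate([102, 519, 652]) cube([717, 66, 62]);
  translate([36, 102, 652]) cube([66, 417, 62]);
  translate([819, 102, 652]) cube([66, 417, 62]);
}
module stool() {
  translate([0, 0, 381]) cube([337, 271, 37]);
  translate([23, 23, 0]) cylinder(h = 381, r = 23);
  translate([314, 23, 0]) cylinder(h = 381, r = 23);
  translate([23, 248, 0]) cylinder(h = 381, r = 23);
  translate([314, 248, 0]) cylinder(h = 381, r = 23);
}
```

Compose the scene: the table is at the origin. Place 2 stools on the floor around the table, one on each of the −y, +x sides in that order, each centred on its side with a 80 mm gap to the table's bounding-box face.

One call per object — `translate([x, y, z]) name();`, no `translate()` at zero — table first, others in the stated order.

table();
translate([292, -351, 0]) stool();
translate([1001, 175, 0]) stool();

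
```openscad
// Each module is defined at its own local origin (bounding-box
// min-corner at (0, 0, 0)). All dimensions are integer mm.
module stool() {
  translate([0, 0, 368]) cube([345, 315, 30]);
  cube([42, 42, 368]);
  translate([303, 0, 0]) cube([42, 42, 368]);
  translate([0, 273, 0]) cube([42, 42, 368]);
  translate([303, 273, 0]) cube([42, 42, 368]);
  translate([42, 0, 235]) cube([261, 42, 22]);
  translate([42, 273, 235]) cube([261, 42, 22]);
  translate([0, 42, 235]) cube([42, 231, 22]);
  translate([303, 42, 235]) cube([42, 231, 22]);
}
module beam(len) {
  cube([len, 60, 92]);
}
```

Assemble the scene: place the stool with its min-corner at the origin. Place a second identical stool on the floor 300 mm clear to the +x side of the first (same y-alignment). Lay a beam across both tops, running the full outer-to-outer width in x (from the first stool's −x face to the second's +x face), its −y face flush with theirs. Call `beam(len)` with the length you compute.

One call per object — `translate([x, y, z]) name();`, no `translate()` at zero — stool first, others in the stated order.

stool();
translate([645, 0, 0]) stool();
translate([0, 0, 398]) beam(990);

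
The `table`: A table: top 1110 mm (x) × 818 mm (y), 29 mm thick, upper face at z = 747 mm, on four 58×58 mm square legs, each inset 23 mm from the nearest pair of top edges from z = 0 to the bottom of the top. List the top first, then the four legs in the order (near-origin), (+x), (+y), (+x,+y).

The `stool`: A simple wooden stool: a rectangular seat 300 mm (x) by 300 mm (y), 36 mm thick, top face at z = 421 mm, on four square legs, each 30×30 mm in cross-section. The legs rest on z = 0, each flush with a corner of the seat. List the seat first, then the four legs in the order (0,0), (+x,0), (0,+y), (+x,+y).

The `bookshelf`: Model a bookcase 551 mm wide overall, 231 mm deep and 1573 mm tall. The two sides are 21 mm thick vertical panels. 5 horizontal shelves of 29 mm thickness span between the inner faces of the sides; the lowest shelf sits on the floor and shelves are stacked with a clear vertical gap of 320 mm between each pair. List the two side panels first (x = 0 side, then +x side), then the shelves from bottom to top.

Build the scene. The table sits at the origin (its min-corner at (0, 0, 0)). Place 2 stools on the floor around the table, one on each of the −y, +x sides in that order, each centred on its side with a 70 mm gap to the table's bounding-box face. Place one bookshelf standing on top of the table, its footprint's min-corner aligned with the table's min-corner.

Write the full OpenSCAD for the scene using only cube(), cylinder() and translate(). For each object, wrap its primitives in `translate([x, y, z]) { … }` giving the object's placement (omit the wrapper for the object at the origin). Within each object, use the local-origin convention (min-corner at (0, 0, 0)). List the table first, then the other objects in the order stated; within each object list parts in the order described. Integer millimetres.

translate([0, 0, 718]) cube([1110, 818, 29]);
translate([23, 23, 0]) cube([58, 58, 718]);
translate([1029, 23, 0]) cube([58, 58, 718]);
translate([23, 737, 0]) cube([58, 58, 718]);
translate([1029, 737, 0]) cube([58, 58, 718]);
translate([405, -370, 0]) {
  translate([0, 0, 385]) cube([300, 300, 36]);
  cube([30, 30, 385]);
  translate([270, 0, 0]) cube([30, 30, 385]);
  translate([0, 270, 0]) cube([30, 30, 385]);
  translate([270, 270, 0]) cube([30, 30, 385]);
}
translate([1180, 259, 0]) {
  translate([0, 0, 385]) cube([300, 300, 36]);
  cube([30, 30, 385]);
  translate([270, 0, 0]) cube([30, 30, 385]);
  translate([0, 270, 0]) cube([30, 30, 385]);
  translate([270, 270, 0]) cube([30, 30, 385]);
}
translate([0, 0, 747]) {
  cube([21, 231, 1573]);
  translate([530, 0, 0]) cube([21, 231, 1573]);
  translate([21, 0, 0]) cube([509, 231, 29]);
  translate([21, 0, 349]) cube([509, 231, 29]);
  translate([21, 0, 698]) cube([509, 231, 29]);
  translate([21, 0, 1047]) cube([509, 231, 29]);
  translate([21, 0, 1396]) cube([509, 231, 29]);
}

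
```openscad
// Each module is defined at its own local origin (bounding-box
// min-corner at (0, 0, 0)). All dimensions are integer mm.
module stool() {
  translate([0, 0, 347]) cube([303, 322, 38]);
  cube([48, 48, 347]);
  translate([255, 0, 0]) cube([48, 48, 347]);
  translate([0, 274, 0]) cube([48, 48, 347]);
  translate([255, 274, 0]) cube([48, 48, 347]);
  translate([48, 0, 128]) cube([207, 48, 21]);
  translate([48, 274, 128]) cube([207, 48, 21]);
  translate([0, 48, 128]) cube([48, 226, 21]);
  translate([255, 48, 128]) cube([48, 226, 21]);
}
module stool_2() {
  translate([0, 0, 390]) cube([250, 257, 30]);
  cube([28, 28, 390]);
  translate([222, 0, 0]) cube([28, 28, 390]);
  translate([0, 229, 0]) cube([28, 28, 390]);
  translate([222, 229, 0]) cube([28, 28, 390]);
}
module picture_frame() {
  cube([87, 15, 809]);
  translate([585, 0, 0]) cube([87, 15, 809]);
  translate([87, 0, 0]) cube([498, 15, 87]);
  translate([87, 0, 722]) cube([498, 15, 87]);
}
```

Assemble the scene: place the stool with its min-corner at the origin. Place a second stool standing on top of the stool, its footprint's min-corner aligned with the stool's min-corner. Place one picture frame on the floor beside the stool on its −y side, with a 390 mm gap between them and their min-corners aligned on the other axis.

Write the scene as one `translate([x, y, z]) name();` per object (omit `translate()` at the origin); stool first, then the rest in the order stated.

stool();
translate([0, 0, 385]) stool_2();
translate([0, -405, 0]) picture_frame();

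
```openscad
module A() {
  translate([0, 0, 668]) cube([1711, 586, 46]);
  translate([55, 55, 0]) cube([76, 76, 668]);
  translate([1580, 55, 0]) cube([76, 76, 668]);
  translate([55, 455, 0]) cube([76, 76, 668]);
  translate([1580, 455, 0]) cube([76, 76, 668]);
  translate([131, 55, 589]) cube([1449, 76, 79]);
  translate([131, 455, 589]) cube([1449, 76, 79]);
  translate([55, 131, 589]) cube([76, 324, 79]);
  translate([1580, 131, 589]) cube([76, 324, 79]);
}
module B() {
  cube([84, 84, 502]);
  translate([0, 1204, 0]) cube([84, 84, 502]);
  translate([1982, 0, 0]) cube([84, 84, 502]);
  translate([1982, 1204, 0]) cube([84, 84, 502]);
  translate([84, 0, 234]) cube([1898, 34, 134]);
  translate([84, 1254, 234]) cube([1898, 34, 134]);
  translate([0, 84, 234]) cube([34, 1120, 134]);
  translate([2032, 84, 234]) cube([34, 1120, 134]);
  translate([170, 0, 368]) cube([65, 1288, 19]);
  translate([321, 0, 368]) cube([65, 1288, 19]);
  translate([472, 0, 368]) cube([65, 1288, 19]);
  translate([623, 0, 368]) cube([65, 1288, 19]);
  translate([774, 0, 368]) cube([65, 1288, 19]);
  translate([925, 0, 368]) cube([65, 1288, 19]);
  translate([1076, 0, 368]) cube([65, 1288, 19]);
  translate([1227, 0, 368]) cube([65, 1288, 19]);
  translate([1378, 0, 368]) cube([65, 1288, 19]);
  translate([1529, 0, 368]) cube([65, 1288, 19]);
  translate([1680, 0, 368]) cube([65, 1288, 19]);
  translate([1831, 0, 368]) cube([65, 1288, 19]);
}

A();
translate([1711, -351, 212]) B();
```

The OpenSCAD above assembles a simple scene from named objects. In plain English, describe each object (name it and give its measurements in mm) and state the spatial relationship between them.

A is a rectangular dining table. The top is 1711×586×46 mm with its upper surface at z = 714 mm. It stands on four 76×76 mm square legs, each inset 55 mm from the nearest pair of top edges, running from the floor to the underside of the top. Four apron rails, 76 mm thick and 79 mm tall, run between adjacent legs with their top edges flush with the underside of the top and their outer faces flush with the legs' outer faces.

B is a bed frame 2066 mm long (x) by 1288 mm wide (y). Four 84×84 mm corner posts, 502 mm tall, at the corners of the footprint. Four rails of 34 mm thickness and 134 mm height run between adjacent posts with their undersides at z = 234 mm, their outer faces flush with the outside of the frame (the two x-running rails run between the posts' inner faces; the two y-running rails run between the posts' inner faces). 12 slats, each 65 mm wide (x) and 19 mm thick, lie across the top of the two x-running rails, running the full 1288 mm width of the frame in y; the slats are evenly spaced along x between the inner faces of the end posts with equal gaps (rounded down to the nearest mm) at the −x end and between each pair — any rounding remainder accumulates at the +x end.

The bed frame is beside the table with their tops flush at z = 714.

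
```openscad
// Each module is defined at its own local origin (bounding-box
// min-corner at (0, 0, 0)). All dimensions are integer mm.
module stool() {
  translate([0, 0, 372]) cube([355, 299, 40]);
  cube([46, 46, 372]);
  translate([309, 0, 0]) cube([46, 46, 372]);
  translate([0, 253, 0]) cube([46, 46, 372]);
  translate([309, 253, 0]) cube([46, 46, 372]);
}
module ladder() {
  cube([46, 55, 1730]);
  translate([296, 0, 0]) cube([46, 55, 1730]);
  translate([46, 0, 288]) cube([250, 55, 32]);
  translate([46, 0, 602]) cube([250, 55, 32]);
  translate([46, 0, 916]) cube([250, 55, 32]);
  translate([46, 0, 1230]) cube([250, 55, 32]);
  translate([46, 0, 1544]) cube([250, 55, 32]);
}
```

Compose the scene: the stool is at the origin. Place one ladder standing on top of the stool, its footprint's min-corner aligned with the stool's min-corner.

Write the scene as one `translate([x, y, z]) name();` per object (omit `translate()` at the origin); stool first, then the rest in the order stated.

stool();
translate([0, 0, 412]) ladder();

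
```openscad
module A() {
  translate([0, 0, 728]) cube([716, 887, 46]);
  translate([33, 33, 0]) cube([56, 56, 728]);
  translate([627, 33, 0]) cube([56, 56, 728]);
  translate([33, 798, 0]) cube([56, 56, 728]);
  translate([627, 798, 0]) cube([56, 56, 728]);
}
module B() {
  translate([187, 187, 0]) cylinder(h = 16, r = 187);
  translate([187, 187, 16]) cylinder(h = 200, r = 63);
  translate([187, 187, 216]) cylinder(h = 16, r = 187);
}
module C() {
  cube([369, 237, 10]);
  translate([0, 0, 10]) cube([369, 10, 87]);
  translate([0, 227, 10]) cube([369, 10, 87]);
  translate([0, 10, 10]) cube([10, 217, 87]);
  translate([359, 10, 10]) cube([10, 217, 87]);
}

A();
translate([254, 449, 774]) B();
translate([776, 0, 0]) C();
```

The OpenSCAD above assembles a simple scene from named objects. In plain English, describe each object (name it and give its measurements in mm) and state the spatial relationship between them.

A is a table with a 716×887 mm rectangular top, 46 mm thick, top surface at z = 774 mm, supported by four 56×56 mm square legs, each inset 33 mm from the nearest pair of top edges, running from the floor.

B is a spool: two coaxial disc flanges of radius 187 mm and thickness 16 mm, joined by a core cylinder of radius 63 mm and height 200 mm. The lower flange rests on z = 0 and the three cylinders share a vertical axis.

C is an open-topped rectangular box: outside dimensions 369×237×97 mm, with a uniform wall and base thickness of 10 mm. The base is a full 369×237 slab on the floor; four walls sit on top of the base. The front and back walls (the −y and +y sides) span the full width; the two side walls fit between them.

The spool is on top of the table. The open box is on the floor beside the table on its +x side.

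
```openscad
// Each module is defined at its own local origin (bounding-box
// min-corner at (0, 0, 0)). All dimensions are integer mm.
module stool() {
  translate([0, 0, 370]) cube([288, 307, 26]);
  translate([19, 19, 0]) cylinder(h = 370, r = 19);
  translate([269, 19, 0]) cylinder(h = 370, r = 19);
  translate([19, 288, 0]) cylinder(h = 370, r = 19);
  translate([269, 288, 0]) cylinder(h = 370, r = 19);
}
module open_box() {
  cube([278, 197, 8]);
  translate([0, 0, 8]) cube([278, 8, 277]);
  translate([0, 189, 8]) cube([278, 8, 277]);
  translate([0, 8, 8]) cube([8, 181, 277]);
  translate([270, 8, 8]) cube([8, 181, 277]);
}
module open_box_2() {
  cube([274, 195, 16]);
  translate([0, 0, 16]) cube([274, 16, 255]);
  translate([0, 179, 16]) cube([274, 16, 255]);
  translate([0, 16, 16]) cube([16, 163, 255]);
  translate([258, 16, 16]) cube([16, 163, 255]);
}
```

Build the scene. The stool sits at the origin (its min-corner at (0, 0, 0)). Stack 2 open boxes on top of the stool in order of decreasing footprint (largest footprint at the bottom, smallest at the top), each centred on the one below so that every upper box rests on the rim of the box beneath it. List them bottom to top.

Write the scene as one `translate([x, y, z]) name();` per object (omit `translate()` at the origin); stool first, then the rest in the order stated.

stool();
translate([5, 55, 396]) open_box();
translate([7, 56, 681]) open_box_2();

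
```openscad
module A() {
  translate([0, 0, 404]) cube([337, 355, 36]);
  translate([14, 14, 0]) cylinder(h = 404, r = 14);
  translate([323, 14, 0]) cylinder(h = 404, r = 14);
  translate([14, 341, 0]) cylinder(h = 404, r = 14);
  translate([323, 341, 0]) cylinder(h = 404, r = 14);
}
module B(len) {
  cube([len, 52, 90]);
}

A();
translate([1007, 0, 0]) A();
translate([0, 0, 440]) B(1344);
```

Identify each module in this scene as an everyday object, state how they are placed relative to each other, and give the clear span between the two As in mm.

A is a stool. B is a beam. A beam spans the tops of two stools. The clear span between the two stools is 670 mm.

Second stool starts at x = 1007; first ends at x = 337; clear span = 1007 − 337 = 670 mm.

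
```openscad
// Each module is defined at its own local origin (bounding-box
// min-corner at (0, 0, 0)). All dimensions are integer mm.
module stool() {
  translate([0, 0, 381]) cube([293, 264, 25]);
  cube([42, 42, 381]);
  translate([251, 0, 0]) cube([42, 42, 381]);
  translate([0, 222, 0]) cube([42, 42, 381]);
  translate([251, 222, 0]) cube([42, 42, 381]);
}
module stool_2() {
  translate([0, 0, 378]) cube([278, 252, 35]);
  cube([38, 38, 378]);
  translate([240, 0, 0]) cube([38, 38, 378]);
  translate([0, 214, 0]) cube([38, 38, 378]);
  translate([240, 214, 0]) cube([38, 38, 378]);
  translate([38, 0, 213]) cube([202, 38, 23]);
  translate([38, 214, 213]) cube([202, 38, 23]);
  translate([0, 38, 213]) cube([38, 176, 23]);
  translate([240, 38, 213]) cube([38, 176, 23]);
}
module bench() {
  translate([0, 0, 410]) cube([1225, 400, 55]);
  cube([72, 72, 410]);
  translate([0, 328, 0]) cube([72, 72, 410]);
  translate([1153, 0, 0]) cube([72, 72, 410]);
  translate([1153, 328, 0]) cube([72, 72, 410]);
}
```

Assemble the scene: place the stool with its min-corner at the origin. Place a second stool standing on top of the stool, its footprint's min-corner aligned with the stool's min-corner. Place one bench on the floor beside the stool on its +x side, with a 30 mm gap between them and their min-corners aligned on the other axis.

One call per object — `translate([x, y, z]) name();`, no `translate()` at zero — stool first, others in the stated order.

stool();
translate([0, 0, 406]) stool_2();
translate([323, 0, 0]) bench();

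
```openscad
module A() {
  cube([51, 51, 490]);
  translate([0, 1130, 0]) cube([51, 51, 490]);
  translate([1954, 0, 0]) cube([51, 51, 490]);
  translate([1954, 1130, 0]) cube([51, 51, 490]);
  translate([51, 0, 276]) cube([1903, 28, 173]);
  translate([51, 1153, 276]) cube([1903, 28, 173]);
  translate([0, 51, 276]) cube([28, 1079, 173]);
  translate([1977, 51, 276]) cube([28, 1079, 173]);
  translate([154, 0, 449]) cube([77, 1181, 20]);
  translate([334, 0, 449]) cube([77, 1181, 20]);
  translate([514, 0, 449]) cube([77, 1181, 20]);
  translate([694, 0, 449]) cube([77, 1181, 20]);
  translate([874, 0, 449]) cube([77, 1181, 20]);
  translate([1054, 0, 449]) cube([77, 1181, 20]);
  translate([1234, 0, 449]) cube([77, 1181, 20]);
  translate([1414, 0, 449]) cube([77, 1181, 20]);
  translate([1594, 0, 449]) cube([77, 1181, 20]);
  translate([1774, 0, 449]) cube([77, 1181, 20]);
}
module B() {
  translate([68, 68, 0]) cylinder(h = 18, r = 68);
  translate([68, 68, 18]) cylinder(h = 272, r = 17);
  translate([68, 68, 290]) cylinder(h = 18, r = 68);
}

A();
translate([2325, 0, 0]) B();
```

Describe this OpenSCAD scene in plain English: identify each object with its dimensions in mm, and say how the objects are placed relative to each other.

A is a bed frame 2005 mm long (x) by 1181 mm wide (y). Four 51×51 mm corner posts, 490 mm tall, at the corners of the footprint. Four rails of 28 mm thickness and 173 mm height run between adjacent posts with their undersides at z = 276 mm, their outer faces flush with the outside of the frame (the two x-running rails run between the posts' inner faces; the two y-running rails run between the posts' inner faces). 10 slats, each 77 mm wide (x) and 20 mm thick, lie across the top of the two x-running rails, running the full 1181 mm width of the frame in y; the slats are evenly spaced along x between the inner faces of the end posts with equal gaps (rounded down to the nearest mm) at the −x end and between each pair — any rounding remainder accumulates at the +x end.

B is a spool: two coaxial disc flanges of radius 68 mm and thickness 18 mm, joined by a core cylinder of radius 17 mm and height 272 mm. The lower flange rests on z = 0 and the three cylinders share a vertical axis.

The spool is on the floor beside the bed frame on its +x side.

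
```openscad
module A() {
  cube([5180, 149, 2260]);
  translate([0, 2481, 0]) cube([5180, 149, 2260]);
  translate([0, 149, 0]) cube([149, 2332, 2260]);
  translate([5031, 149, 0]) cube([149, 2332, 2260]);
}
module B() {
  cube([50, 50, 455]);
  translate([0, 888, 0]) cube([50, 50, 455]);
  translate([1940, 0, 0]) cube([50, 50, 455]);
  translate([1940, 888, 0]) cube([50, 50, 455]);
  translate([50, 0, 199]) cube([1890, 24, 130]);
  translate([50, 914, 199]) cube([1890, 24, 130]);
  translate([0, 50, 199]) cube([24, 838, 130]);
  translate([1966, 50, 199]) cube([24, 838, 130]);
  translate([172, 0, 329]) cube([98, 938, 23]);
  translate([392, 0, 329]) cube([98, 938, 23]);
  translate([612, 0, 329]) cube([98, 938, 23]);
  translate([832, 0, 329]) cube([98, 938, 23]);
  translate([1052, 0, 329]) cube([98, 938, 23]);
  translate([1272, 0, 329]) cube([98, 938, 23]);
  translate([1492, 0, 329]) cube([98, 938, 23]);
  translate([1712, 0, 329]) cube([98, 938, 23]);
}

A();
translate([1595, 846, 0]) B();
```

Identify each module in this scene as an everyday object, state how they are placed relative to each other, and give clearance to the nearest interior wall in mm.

A is a house frame. B is a bed frame. The bed frame sits inside the house frame, centred. The clearance to the nearest interior wall is 697 mm.

Clearances: x = 1446, y = 697; minimum 697 mm.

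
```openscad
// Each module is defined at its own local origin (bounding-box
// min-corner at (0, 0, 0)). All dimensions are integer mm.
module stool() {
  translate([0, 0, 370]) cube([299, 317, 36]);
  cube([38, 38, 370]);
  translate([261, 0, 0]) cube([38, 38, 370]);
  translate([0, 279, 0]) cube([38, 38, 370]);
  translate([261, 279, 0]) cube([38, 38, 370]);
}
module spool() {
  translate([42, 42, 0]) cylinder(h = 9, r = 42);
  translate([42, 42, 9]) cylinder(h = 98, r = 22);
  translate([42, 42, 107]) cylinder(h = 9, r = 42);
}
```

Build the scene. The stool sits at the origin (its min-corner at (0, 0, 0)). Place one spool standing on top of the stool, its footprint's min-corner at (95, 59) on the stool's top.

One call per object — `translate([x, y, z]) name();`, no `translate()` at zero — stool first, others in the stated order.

stool();
translate([95, 59, 406]) spool();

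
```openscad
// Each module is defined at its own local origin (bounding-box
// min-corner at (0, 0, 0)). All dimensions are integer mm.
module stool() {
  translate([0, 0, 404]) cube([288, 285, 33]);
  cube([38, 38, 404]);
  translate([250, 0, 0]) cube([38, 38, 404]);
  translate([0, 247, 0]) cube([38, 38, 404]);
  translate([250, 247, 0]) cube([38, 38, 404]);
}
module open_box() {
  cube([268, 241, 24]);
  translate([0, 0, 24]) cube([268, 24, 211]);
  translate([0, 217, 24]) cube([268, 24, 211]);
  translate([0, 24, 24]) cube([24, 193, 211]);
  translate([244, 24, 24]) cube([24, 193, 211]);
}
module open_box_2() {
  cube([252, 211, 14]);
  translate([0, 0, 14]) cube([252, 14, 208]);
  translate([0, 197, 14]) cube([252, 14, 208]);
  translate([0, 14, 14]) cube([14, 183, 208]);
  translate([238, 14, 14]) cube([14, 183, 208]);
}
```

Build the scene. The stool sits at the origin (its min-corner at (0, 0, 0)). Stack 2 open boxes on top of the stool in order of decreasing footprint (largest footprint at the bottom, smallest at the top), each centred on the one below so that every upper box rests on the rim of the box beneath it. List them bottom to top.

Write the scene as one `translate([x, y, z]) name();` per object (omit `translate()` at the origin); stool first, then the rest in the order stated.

stool();
translate([10, 22, 437]) open_box();
translate([18, 37, 672]) open_box_2();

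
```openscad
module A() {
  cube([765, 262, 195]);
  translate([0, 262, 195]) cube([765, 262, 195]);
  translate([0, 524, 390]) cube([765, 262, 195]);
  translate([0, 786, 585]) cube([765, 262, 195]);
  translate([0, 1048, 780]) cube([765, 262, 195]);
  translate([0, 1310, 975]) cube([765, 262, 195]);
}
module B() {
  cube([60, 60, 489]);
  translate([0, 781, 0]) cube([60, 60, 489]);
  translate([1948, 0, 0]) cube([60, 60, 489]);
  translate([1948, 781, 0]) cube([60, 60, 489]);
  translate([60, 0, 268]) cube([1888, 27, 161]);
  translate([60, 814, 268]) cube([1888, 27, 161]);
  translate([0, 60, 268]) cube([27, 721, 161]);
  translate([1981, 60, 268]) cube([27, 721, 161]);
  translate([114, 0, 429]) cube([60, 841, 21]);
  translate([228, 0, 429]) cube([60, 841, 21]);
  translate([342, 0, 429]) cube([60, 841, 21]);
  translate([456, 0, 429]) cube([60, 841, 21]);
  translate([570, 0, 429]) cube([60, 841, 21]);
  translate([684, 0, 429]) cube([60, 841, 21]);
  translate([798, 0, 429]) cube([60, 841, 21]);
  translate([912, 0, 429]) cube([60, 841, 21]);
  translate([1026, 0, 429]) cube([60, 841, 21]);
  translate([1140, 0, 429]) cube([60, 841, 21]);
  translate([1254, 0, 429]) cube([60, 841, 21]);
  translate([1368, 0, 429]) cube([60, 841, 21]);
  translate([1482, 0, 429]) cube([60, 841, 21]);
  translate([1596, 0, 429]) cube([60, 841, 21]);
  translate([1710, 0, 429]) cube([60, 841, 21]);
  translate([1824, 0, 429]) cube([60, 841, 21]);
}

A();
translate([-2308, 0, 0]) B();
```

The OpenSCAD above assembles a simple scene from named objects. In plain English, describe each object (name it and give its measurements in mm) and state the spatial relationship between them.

A is a straight staircase of 6 solid steps. Each step is 765 mm wide (x), 262 mm deep (y, the going) and 195 mm tall (the rise). The first step rests on the floor; each subsequent step sits one going further in +y and one rise higher in +z, directly behind and above the previous step with no overlap.

B is a bed frame 2008 mm long (x) by 841 mm wide (y). Four 60×60 mm corner posts, 489 mm tall, at the corners of the footprint. Four rails of 27 mm thickness and 161 mm height run between adjacent posts with their undersides at z = 268 mm, their outer faces flush with the outside of the frame (the two x-running rails run between the posts' inner faces; the two y-running rails run between the posts' inner faces). 16 slats, each 60 mm wide (x) and 21 mm thick, lie across the top of the two x-running rails, running the full 841 mm width of the frame in y; the slats are evenly spaced along x between the inner faces of the end posts with equal gaps (rounded down to the nearest mm) at the −x end and between each pair — any rounding remainder accumulates at the +x end.

The bed frame is on the floor beside the staircase on its −x side.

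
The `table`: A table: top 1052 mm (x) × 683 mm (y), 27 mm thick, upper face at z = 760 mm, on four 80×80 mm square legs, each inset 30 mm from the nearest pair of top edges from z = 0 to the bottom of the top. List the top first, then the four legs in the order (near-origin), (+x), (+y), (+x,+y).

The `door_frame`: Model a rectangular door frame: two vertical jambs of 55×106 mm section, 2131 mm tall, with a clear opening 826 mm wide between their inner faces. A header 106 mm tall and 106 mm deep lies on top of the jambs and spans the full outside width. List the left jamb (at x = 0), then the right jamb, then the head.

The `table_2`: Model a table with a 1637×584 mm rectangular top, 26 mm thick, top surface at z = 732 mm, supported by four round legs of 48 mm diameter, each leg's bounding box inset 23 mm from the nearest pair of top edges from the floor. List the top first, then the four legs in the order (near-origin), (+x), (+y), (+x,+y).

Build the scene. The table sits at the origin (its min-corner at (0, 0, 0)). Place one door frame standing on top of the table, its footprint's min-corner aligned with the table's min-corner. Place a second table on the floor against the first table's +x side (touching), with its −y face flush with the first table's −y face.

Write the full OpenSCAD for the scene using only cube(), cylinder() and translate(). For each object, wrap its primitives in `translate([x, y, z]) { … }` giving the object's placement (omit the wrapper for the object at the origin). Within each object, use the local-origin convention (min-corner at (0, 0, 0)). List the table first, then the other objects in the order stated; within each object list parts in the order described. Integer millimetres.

translate([0, 0, 733]) cube([1052, 683, 27]);
translate([30, 30, 0]) cube([80, 80, 733]);
translate([942, 30, 0]) cube([80, 80, 733]);
translate([30, 573, 0]) cube([80, 80, 733]);
translate([942, 573, 0]) cube([80, 80, 733]);
translate([0, 0, 760]) {
  cube([55, 106, 2131]);
  translate([881, 0, 0]) cube([55, 106, 2131]);
  translate([0, 0, 2131]) cube([936, 106, 106]);
}
translate([1052, 0, 0]) {
  translate([0, 0, 706]) cube([1637, 584, 26]);
  translate([47, 47, 0]) cylinder(h = 706, r = 24);
  translate([1590, 47, 0]) cylinder(h = 706, r = 24);
  translate([47, 537, 0]) cylinder(h = 706, r = 24);
  translate([1590, 537, 0]) cylinder(h = 706, r = 24);
}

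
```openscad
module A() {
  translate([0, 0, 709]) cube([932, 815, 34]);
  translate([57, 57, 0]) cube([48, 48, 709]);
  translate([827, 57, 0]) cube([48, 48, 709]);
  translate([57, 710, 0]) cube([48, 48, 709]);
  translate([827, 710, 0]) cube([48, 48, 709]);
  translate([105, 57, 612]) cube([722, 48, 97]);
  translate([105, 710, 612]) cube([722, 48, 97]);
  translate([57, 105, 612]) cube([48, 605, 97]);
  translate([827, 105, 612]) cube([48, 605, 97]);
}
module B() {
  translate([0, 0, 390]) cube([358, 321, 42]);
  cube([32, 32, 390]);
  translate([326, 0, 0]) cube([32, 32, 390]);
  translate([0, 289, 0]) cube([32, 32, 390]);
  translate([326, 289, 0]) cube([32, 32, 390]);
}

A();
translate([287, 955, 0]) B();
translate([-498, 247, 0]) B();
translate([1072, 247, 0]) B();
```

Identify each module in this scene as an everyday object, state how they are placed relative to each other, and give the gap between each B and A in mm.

A is a table. B is a stool. Three stools sit around the table at the +y, −x, +x sides. The gap between each stool and the table is 140 mm.

Each stool's nearest face is 140 mm from the table's bounding box.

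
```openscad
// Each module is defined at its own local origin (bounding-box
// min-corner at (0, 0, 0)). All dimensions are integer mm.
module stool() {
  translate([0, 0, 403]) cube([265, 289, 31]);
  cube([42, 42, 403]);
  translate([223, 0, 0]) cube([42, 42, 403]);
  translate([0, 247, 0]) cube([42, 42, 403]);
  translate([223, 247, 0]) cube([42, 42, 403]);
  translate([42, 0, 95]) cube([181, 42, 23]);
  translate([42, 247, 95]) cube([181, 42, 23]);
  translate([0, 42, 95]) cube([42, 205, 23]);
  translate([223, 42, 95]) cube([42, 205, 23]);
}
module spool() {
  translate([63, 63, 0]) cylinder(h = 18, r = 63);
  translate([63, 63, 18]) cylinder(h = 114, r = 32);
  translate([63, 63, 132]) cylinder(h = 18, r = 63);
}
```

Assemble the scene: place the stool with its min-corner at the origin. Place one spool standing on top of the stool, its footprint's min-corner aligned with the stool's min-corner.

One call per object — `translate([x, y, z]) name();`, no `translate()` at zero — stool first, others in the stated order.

stool();
translate([0, 0, 434]) spool();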